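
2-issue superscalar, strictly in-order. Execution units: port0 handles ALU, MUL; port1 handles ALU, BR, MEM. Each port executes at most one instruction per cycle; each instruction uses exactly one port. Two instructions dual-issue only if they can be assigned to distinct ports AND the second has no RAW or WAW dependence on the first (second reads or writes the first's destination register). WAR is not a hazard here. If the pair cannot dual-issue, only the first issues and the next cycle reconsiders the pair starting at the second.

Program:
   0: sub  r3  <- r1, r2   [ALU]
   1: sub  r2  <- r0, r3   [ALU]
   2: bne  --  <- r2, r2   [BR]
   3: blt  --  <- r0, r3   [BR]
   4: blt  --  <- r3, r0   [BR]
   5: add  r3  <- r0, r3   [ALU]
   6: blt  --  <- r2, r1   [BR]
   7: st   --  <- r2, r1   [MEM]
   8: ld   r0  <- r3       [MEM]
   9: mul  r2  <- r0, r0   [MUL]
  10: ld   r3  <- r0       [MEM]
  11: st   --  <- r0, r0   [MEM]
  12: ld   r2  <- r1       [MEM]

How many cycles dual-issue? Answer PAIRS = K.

c0: i0 sub  RAW r3
c1: i1 sub  RAW r2
c2: i2 bne  no-port BR/BR
c3: i3 blt  no-port BR/BR
c4: i4+i5 blt add  2-wide
c5: i6 blt  no-port BR/MEM
c6: i7 st  no-port MEM/MEM
c7: i8 ld  RAW r0
c8: i9+i10 mul ld  2-wide
c9: i11 st  no-port MEM/MEM
c10: i12 ld  tail

PAIRS = 2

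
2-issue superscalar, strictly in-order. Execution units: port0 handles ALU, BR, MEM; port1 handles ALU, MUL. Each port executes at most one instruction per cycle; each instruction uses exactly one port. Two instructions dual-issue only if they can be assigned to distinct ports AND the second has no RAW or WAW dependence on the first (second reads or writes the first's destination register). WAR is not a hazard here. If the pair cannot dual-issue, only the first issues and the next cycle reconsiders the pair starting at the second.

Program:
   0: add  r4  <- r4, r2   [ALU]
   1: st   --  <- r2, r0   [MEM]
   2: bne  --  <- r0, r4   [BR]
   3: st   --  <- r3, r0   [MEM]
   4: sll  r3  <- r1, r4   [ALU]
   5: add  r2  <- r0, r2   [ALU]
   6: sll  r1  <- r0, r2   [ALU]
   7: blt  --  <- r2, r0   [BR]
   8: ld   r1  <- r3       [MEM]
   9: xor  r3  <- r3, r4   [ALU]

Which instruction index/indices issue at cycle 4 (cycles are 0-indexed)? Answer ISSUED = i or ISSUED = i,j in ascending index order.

ISSUED = 6,7

c0: i0+i1 add/st  2-wide
c1: i2 bne  no-port BR/MEM
c2: i3+i4 st/sll  2-wide
c3: i5 add  RAW r2
c4: i6+i7 sll/blt  2-wide
c5: i8+i9 ld/xor  2-wide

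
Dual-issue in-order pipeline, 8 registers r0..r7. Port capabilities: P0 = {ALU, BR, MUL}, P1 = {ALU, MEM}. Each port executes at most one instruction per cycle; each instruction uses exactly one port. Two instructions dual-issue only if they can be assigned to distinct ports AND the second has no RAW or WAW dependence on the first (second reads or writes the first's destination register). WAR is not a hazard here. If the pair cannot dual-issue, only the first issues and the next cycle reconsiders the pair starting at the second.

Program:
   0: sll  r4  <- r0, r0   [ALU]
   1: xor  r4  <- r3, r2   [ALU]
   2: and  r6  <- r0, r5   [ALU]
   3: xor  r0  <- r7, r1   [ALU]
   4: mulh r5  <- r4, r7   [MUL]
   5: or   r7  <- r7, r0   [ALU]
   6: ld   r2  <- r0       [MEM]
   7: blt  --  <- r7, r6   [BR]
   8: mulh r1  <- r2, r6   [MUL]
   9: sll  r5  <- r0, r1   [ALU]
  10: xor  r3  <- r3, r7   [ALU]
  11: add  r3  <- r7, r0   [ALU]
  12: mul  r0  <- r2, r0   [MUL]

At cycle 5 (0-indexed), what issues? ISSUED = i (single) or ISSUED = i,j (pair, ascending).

ISSUED = 8

[0] i0  sll  -- WAW r4
[1] i1,i2  xor+and  -- pair
[2] i3,i4  xor+mulh  -- pair
[3] i5,i6  or+ld  -- pair
[4] i7  blt  -- no-port BR/MUL
[5] i8  mulh  -- RAW r1
[6] i9,i10  sll+xor  -- pair
[7] i11,i12  add+mul  -- pair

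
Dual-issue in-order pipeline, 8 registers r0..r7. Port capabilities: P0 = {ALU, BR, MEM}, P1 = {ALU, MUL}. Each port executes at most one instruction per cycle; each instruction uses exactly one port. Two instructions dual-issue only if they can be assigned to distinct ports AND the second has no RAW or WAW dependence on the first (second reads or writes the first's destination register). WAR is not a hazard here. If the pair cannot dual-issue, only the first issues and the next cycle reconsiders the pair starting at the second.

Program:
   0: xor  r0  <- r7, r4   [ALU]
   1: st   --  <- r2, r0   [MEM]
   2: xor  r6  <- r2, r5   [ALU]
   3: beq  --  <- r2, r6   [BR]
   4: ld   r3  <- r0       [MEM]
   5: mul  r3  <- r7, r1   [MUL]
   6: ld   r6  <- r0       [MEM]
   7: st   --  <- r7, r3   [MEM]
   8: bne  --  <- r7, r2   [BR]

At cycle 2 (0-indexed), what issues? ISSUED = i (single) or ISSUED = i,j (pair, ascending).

t=0 i0:xor ; RAW r0
t=1 i1/i2:st xor ; 2-wide
t=2 i3:beq ; no-port BR/MEM
t=3 i4:ld ; WAW r3
t=4 i5/i6:mul ld ; 2-wide
t=5 i7:st ; no-port MEM/BR
t=6 i8:bne ; tail

ISSUED = 3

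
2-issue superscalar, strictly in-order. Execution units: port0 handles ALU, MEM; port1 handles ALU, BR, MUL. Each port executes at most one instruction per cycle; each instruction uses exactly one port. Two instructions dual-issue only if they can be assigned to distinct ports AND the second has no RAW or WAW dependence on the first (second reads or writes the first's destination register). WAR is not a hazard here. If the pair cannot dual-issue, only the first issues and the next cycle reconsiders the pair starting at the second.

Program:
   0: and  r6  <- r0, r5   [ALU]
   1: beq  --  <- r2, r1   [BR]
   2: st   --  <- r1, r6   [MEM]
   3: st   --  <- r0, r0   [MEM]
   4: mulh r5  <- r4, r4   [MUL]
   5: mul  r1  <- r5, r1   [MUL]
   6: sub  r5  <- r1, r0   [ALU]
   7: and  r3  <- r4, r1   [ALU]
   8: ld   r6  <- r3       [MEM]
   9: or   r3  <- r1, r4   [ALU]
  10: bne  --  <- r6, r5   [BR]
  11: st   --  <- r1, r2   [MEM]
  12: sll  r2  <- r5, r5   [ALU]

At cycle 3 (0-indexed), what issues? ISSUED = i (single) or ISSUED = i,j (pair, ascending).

c0: i0+i1 and/beq  dual
c1: i2 st  no-port MEM/MEM
c2: i3+i4 st/mulh  dual
c3: i5 mul  RAW r1
c4: i6+i7 sub/and  dual
c5: i8+i9 ld/or  dual
c6: i10+i11 bne/st  dual
c7: i12 sll  tail

ISSUED = 5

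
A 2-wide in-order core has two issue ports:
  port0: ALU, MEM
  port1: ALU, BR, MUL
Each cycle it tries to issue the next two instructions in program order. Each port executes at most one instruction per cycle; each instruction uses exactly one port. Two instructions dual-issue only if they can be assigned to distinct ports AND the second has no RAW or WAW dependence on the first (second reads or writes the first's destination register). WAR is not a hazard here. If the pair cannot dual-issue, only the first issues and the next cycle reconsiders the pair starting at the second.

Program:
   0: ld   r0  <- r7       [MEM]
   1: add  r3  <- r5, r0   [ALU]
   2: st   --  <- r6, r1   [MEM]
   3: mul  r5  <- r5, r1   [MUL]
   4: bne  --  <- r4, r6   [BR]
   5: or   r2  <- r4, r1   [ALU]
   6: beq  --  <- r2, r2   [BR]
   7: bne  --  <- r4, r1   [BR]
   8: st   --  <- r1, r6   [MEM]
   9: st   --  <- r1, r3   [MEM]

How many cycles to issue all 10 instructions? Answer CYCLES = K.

0. ld @i0  | RAW r0
1. add/st @i1,i2  | pair
2. mul @i3  | no-port MUL/BR
3. bne/or @i4,i5  | pair
4. beq @i6  | no-port BR/BR
5. bne/st @i7,i8  | pair
6. st @i9  | tail

CYCLES = 7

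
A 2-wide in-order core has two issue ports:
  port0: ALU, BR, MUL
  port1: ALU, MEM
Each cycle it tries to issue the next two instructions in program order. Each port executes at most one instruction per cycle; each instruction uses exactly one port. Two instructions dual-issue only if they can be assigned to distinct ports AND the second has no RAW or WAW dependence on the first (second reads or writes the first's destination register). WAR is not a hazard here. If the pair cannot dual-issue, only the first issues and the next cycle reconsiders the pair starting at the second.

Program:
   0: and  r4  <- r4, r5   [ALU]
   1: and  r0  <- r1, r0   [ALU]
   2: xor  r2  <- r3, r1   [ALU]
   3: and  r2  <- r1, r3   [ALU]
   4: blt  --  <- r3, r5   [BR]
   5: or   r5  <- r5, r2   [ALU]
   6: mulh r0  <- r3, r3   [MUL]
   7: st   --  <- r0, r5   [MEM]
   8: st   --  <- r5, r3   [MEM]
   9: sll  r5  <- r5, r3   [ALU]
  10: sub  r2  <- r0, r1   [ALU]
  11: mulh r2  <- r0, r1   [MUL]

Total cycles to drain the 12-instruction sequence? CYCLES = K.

CYCLES = 8

  cy0 -> i0,i1 (and.ALU/and.ALU) dual
  cy1 -> i2 (xor.ALU) WAW r2
  cy2 -> i3,i4 (and.ALU/blt.BR) dual
  cy3 -> i5,i6 (or.ALU/mulh.MUL) dual
  cy4 -> i7 (st.MEM) no-port MEM/MEM
  cy5 -> i8,i9 (st.MEM/sll.ALU) dual
  cy6 -> i10 (sub.ALU) WAW r2
  cy7 -> i11 (mulh.MUL) tail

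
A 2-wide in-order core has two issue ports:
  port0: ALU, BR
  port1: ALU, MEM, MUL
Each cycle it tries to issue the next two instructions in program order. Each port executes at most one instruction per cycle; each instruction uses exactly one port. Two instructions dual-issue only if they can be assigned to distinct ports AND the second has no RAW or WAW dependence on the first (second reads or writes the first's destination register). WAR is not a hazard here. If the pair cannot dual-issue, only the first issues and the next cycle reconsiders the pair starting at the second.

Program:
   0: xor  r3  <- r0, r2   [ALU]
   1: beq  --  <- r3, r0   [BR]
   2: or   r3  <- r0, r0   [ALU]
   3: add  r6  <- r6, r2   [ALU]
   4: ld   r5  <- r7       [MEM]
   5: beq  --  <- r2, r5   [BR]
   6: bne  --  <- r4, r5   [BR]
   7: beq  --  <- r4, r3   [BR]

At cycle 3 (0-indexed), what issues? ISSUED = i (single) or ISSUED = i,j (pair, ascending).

  cy0 -> i0 (xor.ALU) RAW r3
  cy1 -> i1+i2 (beq.BR/or.ALU) pair
  cy2 -> i3+i4 (add.ALU/ld.MEM) pair
  cy3 -> i5 (beq.BR) no-port BR/BR
  cy4 -> i6 (bne.BR) no-port BR/BR
  cy5 -> i7 (beq.BR) tail

ISSUED = 5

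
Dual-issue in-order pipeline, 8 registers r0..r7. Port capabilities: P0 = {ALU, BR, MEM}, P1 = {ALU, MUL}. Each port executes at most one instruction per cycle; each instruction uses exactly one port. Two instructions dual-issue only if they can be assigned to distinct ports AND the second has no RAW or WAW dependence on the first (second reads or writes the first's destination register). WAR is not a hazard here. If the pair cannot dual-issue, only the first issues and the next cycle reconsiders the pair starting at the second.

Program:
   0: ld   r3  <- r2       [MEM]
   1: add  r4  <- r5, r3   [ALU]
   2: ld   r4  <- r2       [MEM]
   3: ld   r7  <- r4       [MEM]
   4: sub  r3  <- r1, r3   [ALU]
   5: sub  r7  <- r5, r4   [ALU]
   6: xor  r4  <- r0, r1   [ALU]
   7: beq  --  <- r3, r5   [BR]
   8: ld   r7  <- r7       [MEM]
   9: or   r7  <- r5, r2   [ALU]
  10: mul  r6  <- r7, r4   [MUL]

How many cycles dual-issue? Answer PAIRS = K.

PAIRS = 2

0. ld @i0  | RAW r3
1. add @i1  | WAW r4
2. ld @i2  | no-port MEM/MEM
3. ld;sub @i3+i4  | pair
4. sub;xor @i5+i6  | pair
5. beq @i7  | no-port BR/MEM
6. ld @i8  | WAW r7
7. or @i9  | RAW r7
8. mul @i10  | tail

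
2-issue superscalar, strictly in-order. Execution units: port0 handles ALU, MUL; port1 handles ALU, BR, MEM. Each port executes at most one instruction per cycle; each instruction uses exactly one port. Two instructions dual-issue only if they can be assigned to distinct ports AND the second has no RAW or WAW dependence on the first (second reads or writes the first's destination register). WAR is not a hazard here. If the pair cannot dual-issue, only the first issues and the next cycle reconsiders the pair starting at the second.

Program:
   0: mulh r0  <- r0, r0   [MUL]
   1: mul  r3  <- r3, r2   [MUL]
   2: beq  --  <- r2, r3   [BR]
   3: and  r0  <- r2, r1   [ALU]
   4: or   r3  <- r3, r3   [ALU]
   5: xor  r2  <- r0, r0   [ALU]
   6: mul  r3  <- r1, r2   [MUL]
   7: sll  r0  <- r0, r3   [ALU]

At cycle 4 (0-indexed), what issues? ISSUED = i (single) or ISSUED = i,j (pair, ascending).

ISSUED = 6

  cy0 -> i0 (mulh) no-port MUL/MUL
  cy1 -> i1 (mul) RAW r3
  cy2 -> i2/i3 (beq and) 2-wide
  cy3 -> i4/i5 (or xor) 2-wide
  cy4 -> i6 (mul) RAW r3
  cy5 -> i7 (sll) tail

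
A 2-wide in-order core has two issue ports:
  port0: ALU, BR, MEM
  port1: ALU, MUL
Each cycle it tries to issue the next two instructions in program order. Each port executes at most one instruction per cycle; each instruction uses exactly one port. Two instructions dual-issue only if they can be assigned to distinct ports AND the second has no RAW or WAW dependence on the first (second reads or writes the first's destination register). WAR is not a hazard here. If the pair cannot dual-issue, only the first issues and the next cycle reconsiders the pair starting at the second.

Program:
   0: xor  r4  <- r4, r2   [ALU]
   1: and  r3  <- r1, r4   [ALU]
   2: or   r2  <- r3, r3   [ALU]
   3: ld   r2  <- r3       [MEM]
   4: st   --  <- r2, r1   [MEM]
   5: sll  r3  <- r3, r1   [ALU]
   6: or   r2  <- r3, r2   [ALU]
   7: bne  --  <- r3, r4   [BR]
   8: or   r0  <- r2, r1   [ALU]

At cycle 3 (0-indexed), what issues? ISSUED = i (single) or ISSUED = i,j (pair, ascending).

ISSUED = 3

[0] i0  xor.ALU  -- RAW r4
[1] i1  and.ALU  -- RAW r3
[2] i2  or.ALU  -- WAW r2
[3] i3  ld.MEM  -- no-port MEM/MEM
[4] i4,i5  st.MEM+sll.ALU  -- pair
[5] i6,i7  or.ALU+bne.BR  -- pair
[6] i8  or.ALU  -- tail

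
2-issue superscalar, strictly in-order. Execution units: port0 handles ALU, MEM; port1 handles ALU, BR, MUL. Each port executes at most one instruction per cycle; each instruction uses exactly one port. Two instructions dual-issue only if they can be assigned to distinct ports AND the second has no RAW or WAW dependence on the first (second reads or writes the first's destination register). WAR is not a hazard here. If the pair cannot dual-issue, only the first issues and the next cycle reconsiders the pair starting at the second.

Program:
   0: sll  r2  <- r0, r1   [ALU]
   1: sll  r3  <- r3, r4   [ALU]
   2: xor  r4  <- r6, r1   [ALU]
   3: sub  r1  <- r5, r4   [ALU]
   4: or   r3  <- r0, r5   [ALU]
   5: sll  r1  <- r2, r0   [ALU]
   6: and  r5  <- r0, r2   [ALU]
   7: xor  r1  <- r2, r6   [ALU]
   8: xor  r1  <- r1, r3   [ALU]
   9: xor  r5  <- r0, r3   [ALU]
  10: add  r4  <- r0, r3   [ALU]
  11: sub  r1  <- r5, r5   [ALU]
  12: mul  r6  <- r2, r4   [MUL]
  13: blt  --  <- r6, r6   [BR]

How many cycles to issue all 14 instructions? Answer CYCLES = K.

0. sll.ALU+sll.ALU @i0&i1  | 2-wide
1. xor.ALU @i2  | RAW r4
2. sub.ALU+or.ALU @i3&i4  | 2-wide
3. sll.ALU+and.ALU @i5&i6  | 2-wide
4. xor.ALU @i7  | RAW+WAW r1
5. xor.ALU+xor.ALU @i8&i9  | 2-wide
6. add.ALU+sub.ALU @i10&i11  | 2-wide
7. mul.MUL @i12  | no-port MUL/BR
8. blt.BR @i13  | tail

CYCLES = 9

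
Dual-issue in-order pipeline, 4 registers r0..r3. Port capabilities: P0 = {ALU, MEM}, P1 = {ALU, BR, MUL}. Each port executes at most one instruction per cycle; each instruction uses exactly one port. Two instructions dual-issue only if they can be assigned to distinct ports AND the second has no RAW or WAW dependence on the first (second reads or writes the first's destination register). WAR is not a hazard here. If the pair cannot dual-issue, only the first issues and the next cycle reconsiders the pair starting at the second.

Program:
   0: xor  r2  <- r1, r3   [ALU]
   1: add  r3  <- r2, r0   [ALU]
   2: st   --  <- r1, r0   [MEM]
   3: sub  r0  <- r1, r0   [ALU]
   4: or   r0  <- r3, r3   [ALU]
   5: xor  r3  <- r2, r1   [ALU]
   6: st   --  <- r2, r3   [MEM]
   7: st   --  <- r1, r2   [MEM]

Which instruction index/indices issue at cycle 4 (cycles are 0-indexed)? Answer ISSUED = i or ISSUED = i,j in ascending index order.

c0: i0 xor  RAW r2
c1: i1&i2 add/st  dual
c2: i3 sub  WAW r0
c3: i4&i5 or/xor  dual
c4: i6 st  no-port MEM/MEM
c5: i7 st  tail

ISSUED = 6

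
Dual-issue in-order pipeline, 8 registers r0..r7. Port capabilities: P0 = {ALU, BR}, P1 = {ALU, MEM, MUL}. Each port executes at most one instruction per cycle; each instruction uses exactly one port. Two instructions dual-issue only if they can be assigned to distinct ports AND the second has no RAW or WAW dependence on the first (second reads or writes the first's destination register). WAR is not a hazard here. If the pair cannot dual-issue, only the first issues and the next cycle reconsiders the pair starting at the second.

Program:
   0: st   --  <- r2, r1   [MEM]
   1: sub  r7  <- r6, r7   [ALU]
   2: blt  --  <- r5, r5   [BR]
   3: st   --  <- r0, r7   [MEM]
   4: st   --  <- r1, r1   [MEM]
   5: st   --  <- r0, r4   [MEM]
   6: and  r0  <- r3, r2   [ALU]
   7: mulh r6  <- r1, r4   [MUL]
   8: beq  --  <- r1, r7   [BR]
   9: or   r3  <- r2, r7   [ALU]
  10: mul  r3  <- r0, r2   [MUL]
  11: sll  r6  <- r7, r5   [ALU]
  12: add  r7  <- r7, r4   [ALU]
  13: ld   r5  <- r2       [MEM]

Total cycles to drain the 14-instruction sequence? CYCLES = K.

CYCLES = 8

[0] i0+i1  st/sub  -- pair
[1] i2+i3  blt/st  -- pair
[2] i4  st  -- no-port MEM/MEM
[3] i5+i6  st/and  -- pair
[4] i7+i8  mulh/beq  -- pair
[5] i9  or  -- WAW r3
[6] i10+i11  mul/sll  -- pair
[7] i12+i13  add/ld  -- pair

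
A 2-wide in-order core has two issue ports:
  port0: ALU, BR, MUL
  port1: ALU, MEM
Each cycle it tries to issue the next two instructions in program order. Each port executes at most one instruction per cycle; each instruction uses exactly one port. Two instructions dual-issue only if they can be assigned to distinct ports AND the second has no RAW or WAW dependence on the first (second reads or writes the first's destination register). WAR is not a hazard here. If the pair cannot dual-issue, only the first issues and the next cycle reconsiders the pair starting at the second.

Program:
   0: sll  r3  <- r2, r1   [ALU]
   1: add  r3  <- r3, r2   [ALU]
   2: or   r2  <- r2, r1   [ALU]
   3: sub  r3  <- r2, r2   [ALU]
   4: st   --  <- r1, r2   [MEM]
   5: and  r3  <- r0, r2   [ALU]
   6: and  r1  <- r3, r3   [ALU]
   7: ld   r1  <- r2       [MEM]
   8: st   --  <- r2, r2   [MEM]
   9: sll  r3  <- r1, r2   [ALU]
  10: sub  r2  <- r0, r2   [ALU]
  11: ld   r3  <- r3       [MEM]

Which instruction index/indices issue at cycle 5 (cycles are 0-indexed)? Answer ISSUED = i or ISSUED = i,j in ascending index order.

[0] i0  sll  -- RAW+WAW r3
[1] i1+i2  add or  -- pair
[2] i3+i4  sub st  -- pair
[3] i5  and  -- RAW r3
[4] i6  and  -- WAW r1
[5] i7  ld  -- no-port MEM/MEM
[6] i8+i9  st sll  -- pair
[7] i10+i11  sub ld  -- pair

ISSUED = 7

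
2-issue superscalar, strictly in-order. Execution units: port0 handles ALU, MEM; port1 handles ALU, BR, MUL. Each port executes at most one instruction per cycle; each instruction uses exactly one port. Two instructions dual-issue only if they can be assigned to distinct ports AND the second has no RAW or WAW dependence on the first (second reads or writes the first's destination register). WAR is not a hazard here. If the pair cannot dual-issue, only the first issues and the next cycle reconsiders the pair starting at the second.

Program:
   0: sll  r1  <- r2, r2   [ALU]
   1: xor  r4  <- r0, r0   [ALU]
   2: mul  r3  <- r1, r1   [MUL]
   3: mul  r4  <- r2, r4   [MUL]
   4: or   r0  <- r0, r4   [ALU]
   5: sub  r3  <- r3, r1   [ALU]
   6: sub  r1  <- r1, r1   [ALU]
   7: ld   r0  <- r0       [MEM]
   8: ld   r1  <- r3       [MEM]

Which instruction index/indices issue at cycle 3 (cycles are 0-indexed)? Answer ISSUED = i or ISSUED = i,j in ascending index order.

ISSUED = 4,5

c0: i0,i1 sll.ALU/xor.ALU  2-wide
c1: i2 mul.MUL  no-port MUL/MUL
c2: i3 mul.MUL  RAW r4
c3: i4,i5 or.ALU/sub.ALU  2-wide
c4: i6,i7 sub.ALU/ld.MEM  2-wide
c5: i8 ld.MEM  tail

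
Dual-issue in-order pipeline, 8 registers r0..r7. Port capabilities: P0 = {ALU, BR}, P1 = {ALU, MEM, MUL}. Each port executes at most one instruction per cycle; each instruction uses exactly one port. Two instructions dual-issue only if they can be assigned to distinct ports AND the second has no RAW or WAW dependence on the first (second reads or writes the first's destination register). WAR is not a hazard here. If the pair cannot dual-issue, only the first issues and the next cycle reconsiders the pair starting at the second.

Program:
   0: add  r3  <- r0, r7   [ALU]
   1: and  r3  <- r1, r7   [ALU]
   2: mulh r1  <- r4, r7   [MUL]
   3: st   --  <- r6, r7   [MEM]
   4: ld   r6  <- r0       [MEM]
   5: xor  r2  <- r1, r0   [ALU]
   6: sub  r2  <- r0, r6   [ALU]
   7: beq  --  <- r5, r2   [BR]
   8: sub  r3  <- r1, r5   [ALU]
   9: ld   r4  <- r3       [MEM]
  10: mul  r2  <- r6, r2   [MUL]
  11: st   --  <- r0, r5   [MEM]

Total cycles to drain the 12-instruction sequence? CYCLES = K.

CYCLES = 9

c0: i0 add  WAW r3
c1: i1,i2 and;mulh  pair
c2: i3 st  no-port MEM/MEM
c3: i4,i5 ld;xor  pair
c4: i6 sub  RAW r2
c5: i7,i8 beq;sub  pair
c6: i9 ld  no-port MEM/MUL
c7: i10 mul  no-port MUL/MEM
c8: i11 st  tail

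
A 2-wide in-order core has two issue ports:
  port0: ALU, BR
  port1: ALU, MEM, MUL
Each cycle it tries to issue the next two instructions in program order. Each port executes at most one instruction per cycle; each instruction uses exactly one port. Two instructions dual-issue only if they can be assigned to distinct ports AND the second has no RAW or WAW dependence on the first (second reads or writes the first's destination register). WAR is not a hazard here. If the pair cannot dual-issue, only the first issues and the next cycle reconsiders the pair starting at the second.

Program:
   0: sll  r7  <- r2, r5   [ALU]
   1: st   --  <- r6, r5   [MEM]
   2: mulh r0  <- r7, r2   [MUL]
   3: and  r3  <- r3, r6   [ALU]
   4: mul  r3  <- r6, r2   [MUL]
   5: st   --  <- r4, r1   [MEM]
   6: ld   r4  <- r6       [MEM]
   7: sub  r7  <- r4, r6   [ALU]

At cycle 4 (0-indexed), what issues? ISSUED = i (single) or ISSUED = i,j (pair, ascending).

0. sll/st @i0+i1  | 2-wide
1. mulh/and @i2+i3  | 2-wide
2. mul @i4  | no-port MUL/MEM
3. st @i5  | no-port MEM/MEM
4. ld @i6  | RAW r4
5. sub @i7  | tail

ISSUED = 6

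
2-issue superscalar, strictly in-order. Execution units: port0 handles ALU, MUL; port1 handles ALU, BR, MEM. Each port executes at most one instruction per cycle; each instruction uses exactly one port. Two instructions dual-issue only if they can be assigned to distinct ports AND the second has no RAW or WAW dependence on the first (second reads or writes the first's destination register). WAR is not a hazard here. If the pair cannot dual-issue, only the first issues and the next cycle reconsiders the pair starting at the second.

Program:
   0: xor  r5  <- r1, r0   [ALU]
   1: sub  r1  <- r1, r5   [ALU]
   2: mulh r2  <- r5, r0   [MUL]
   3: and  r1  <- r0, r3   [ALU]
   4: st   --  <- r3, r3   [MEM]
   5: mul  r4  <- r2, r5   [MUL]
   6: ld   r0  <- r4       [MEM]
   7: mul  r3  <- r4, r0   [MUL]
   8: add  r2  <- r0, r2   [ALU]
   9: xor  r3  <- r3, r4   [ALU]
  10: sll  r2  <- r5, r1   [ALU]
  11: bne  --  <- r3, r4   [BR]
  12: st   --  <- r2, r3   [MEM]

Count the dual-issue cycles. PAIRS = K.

PAIRS = 4

[0] i0  xor.ALU  -- RAW r5
[1] i1+i2  sub.ALU mulh.MUL  -- dual
[2] i3+i4  and.ALU st.MEM  -- dual
[3] i5  mul.MUL  -- RAW r4
[4] i6  ld.MEM  -- RAW r0
[5] i7+i8  mul.MUL add.ALU  -- dual
[6] i9+i10  xor.ALU sll.ALU  -- dual
[7] i11  bne.BR  -- no-port BR/MEM
[8] i12  st.MEM  -- tail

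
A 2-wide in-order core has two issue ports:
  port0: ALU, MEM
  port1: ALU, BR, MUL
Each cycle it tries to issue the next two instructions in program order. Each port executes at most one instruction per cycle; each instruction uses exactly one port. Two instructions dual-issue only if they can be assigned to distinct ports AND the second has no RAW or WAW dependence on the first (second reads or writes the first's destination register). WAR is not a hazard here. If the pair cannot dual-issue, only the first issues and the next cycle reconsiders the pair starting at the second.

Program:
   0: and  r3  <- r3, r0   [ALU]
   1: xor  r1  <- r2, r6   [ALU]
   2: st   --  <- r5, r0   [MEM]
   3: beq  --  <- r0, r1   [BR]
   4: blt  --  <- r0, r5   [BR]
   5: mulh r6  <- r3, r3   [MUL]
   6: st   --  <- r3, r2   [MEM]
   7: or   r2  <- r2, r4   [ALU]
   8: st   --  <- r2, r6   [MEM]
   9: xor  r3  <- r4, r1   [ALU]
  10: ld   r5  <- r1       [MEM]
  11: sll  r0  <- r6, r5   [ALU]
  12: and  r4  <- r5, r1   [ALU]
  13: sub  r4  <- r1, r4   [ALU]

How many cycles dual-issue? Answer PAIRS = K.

#0 head=0: and xor i0,i1 dual
#1 head=2: st beq i2,i3 dual
#2 head=4: blt i4 no-port BR/MUL
#3 head=5: mulh st i5,i6 dual
#4 head=7: or i7 RAW r2
#5 head=8: st xor i8,i9 dual
#6 head=10: ld i10 RAW r5
#7 head=11: sll and i11,i12 dual
#8 head=13: sub i13 tail

PAIRS = 5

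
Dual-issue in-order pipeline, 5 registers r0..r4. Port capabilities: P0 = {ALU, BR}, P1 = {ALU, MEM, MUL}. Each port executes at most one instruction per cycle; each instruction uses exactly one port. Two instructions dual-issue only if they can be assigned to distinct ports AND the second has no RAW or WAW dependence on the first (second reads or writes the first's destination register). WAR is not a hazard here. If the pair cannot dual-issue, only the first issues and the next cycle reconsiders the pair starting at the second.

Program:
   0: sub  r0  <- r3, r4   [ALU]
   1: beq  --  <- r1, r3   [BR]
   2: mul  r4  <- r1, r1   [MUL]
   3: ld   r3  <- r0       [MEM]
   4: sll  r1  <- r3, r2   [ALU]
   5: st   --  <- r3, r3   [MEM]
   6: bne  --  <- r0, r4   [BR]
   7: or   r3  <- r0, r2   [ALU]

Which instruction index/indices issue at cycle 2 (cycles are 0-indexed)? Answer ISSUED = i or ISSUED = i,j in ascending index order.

ISSUED = 3

[0] i0+i1  sub/beq  -- pair
[1] i2  mul  -- no-port MUL/MEM
[2] i3  ld  -- RAW r3
[3] i4+i5  sll/st  -- pair
[4] i6+i7  bne/or  -- pair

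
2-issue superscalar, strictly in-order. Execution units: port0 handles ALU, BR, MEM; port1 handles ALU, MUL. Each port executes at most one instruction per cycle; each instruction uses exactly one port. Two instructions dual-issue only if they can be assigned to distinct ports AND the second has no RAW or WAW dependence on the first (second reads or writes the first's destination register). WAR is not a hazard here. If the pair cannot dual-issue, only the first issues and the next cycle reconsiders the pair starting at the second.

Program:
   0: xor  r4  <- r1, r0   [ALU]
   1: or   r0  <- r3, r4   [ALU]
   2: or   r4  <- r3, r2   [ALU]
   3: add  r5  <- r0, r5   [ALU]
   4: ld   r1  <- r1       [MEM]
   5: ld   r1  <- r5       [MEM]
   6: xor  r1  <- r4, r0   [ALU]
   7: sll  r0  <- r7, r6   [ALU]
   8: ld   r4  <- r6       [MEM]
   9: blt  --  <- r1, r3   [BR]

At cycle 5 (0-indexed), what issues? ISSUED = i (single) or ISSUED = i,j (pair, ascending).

ISSUED = 8

c0: i0 xor.ALU  RAW r4
c1: i1+i2 or.ALU/or.ALU  pair
c2: i3+i4 add.ALU/ld.MEM  pair
c3: i5 ld.MEM  WAW r1
c4: i6+i7 xor.ALU/sll.ALU  pair
c5: i8 ld.MEM  no-port MEM/BR
c6: i9 blt.BR  tail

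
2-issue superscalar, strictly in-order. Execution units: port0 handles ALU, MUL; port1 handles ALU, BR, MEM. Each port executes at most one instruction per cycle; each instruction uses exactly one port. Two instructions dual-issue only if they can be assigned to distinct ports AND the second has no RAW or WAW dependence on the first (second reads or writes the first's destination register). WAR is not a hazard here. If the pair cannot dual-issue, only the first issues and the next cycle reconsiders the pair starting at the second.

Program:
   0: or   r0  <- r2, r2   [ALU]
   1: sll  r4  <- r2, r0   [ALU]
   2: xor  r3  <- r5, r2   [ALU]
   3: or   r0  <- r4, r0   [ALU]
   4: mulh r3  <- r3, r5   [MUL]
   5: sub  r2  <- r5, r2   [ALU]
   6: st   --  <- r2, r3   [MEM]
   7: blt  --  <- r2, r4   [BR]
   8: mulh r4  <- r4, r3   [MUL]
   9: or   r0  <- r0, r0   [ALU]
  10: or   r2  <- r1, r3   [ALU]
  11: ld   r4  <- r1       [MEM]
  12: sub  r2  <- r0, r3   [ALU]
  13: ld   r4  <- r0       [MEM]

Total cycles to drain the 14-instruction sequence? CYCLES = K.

0. or @i0  | RAW r0
1. sll+xor @i1/i2  | 2-wide
2. or+mulh @i3/i4  | 2-wide
3. sub @i5  | RAW r2
4. st @i6  | no-port MEM/BR
5. blt+mulh @i7/i8  | 2-wide
6. or+or @i9/i10  | 2-wide
7. ld+sub @i11/i12  | 2-wide
8. ld @i13  | tail

CYCLES = 9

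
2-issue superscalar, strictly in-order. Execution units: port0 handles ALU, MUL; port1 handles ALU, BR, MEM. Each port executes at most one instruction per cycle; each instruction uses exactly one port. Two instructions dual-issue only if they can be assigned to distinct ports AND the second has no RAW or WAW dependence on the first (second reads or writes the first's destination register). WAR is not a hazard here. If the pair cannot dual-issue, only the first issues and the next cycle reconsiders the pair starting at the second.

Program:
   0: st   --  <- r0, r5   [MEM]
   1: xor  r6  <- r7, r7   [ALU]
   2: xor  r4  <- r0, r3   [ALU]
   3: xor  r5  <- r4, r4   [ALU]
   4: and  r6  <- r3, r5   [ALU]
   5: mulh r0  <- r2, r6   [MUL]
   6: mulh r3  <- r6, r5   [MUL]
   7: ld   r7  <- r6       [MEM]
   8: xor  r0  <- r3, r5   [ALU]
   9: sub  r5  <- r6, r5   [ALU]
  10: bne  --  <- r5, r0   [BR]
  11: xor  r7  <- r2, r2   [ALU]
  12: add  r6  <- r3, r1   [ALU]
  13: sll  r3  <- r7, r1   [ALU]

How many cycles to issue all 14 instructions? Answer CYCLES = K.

0. st;xor @i0+i1  | dual
1. xor @i2  | RAW r4
2. xor @i3  | RAW r5
3. and @i4  | RAW r6
4. mulh @i5  | no-port MUL/MUL
5. mulh;ld @i6+i7  | dual
6. xor;sub @i8+i9  | dual
7. bne;xor @i10+i11  | dual
8. add;sll @i12+i13  | dual

CYCLES = 9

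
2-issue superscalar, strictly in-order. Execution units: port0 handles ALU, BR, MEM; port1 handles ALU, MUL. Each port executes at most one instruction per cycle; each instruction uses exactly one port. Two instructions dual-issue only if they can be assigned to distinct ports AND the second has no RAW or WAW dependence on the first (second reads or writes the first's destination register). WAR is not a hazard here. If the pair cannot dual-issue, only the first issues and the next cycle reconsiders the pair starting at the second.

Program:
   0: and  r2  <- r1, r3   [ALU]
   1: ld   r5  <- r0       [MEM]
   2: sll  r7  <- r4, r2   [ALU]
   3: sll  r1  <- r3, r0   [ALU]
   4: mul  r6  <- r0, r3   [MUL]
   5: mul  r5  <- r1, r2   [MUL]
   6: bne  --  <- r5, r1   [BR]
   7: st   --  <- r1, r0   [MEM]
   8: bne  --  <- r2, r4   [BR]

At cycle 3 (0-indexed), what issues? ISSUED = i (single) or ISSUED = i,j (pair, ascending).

ISSUED = 5

c0: i0/i1 and ld  dual
c1: i2/i3 sll sll  dual
c2: i4 mul  no-port MUL/MUL
c3: i5 mul  RAW r5
c4: i6 bne  no-port BR/MEM
c5: i7 st  no-port MEM/BR
c6: i8 bne  tail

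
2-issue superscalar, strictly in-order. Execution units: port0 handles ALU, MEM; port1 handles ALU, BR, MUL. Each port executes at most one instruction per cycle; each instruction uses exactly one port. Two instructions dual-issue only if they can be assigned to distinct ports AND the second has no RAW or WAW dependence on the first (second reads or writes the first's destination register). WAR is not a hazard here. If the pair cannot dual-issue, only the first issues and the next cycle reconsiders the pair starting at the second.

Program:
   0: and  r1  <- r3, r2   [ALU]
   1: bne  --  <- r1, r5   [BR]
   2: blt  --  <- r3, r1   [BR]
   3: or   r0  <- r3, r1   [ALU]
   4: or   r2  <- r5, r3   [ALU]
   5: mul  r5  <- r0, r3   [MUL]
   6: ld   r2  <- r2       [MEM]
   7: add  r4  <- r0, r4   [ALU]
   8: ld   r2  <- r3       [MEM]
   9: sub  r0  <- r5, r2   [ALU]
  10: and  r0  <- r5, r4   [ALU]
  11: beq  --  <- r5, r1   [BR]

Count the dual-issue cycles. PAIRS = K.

PAIRS = 4

[0] i0  and  -- RAW r1
[1] i1  bne  -- no-port BR/BR
[2] i2,i3  blt/or  -- 2-wide
[3] i4,i5  or/mul  -- 2-wide
[4] i6,i7  ld/add  -- 2-wide
[5] i8  ld  -- RAW r2
[6] i9  sub  -- WAW r0
[7] i10,i11  and/beq  -- 2-wide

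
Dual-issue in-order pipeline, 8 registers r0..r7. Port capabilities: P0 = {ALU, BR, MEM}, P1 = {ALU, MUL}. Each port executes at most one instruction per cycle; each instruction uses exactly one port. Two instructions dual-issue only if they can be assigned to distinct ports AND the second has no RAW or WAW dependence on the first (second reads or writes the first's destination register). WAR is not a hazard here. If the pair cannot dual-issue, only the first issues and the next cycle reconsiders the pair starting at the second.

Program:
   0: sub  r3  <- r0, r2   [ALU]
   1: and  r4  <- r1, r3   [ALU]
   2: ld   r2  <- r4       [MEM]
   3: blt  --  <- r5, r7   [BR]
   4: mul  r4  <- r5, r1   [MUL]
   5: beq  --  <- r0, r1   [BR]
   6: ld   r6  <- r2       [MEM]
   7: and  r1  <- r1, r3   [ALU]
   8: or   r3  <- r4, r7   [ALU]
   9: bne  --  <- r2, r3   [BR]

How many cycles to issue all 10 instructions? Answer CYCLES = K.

0. sub @i0  | RAW r3
1. and @i1  | RAW r4
2. ld @i2  | no-port MEM/BR
3. blt;mul @i3&i4  | dual
4. beq @i5  | no-port BR/MEM
5. ld;and @i6&i7  | dual
6. or @i8  | RAW r3
7. bne @i9  | tail

CYCLES = 8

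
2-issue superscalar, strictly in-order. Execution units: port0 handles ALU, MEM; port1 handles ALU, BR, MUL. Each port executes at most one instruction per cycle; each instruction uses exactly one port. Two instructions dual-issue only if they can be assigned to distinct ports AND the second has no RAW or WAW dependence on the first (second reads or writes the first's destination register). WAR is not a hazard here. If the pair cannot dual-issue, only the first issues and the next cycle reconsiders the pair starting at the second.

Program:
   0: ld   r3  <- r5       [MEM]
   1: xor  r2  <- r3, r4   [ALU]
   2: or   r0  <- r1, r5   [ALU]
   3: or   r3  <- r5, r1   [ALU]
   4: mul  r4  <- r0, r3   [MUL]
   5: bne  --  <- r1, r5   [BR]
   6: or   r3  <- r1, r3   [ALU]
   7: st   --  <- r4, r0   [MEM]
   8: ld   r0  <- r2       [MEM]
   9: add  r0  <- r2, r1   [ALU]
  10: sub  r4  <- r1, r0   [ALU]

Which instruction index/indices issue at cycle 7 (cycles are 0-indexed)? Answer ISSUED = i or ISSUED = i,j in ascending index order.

ISSUED = 9

t=0 i0:ld ; RAW r3
t=1 i1,i2:xor+or ; pair
t=2 i3:or ; RAW r3
t=3 i4:mul ; no-port MUL/BR
t=4 i5,i6:bne+or ; pair
t=5 i7:st ; no-port MEM/MEM
t=6 i8:ld ; WAW r0
t=7 i9:add ; RAW r0
t=8 i10:sub ; tail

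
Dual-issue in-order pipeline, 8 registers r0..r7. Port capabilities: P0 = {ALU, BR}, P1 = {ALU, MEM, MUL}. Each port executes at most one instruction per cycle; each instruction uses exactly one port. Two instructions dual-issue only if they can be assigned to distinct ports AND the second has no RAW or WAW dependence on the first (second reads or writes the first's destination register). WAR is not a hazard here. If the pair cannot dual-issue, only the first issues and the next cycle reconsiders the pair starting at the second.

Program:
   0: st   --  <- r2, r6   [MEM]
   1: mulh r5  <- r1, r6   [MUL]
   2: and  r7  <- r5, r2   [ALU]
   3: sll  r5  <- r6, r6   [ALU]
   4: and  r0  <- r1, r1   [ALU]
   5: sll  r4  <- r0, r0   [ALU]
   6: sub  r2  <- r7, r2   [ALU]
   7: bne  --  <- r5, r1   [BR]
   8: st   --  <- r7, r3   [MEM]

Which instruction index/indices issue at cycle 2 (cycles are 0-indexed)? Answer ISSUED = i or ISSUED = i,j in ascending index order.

ISSUED = 2,3

#0 head=0: st.MEM i0 no-port MEM/MUL
#1 head=1: mulh.MUL i1 RAW r5
#2 head=2: and.ALU sll.ALU i2&i3 pair
#3 head=4: and.ALU i4 RAW r0
#4 head=5: sll.ALU sub.ALU i5&i6 pair
#5 head=7: bne.BR st.MEM i7&i8 pair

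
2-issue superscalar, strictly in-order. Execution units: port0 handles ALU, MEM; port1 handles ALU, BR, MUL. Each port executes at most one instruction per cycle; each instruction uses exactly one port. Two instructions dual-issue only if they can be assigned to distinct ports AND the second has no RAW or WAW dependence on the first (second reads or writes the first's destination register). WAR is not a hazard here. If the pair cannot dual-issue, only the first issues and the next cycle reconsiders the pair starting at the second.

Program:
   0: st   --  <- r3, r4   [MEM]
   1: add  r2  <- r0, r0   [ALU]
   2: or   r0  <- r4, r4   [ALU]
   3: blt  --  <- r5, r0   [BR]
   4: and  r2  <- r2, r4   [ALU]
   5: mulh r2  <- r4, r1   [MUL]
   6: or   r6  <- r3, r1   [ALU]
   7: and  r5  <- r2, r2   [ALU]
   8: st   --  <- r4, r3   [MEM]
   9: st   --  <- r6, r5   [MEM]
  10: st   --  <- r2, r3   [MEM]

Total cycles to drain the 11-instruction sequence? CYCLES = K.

  cy0 -> i0+i1 (st.MEM add.ALU) dual
  cy1 -> i2 (or.ALU) RAW r0
  cy2 -> i3+i4 (blt.BR and.ALU) dual
  cy3 -> i5+i6 (mulh.MUL or.ALU) dual
  cy4 -> i7+i8 (and.ALU st.MEM) dual
  cy5 -> i9 (st.MEM) no-port MEM/MEM
  cy6 -> i10 (st.MEM) tail

CYCLES = 7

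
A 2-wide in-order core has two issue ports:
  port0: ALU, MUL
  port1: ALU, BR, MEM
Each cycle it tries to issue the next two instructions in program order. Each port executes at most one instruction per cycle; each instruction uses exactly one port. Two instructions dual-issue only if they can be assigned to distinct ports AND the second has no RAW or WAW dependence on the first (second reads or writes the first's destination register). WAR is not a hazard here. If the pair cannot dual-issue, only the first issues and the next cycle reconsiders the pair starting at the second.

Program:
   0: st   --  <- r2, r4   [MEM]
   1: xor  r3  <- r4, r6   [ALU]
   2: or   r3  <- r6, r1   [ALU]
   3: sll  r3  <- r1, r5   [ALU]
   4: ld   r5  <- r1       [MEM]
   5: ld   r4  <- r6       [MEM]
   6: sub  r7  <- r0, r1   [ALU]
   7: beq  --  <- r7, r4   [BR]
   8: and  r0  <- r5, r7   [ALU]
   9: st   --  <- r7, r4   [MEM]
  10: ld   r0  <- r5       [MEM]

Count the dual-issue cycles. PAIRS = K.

0. st xor @i0&i1  | dual
1. or @i2  | WAW r3
2. sll ld @i3&i4  | dual
3. ld sub @i5&i6  | dual
4. beq and @i7&i8  | dual
5. st @i9  | no-port MEM/MEM
6. ld @i10  | tail

PAIRS = 4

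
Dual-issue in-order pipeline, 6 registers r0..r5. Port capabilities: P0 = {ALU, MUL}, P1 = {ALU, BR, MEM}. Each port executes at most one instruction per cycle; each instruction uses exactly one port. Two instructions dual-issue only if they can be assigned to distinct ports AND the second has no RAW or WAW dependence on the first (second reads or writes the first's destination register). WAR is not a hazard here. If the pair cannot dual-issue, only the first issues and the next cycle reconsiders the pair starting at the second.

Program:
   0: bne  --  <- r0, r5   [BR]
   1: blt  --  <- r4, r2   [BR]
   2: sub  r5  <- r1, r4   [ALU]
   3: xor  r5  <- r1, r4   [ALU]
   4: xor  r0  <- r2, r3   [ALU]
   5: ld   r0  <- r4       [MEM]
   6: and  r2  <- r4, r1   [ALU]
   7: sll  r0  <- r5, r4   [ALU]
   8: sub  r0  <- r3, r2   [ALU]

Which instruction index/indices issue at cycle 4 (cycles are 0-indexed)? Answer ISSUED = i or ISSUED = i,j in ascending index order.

ISSUED = 7

#0 head=0: bne.BR i0 no-port BR/BR
#1 head=1: blt.BR sub.ALU i1+i2 2-wide
#2 head=3: xor.ALU xor.ALU i3+i4 2-wide
#3 head=5: ld.MEM and.ALU i5+i6 2-wide
#4 head=7: sll.ALU i7 WAW r0
#5 head=8: sub.ALU i8 tail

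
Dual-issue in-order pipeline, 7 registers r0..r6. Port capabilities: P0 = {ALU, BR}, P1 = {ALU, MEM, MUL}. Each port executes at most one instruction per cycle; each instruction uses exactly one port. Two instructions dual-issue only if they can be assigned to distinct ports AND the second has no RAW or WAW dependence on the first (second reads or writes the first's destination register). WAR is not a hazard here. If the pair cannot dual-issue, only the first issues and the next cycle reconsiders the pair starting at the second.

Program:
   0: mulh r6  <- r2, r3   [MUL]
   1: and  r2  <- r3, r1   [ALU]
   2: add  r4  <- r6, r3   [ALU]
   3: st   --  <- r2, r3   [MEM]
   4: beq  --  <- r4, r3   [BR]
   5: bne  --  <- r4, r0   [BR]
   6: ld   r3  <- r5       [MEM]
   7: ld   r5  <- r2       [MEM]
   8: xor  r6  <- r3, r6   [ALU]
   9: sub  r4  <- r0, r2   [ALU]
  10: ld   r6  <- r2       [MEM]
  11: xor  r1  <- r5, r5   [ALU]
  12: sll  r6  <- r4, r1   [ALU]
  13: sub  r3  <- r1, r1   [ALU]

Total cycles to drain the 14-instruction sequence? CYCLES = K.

CYCLES = 8

  cy0 -> i0,i1 (mulh.MUL and.ALU) dual
  cy1 -> i2,i3 (add.ALU st.MEM) dual
  cy2 -> i4 (beq.BR) no-port BR/BR
  cy3 -> i5,i6 (bne.BR ld.MEM) dual
  cy4 -> i7,i8 (ld.MEM xor.ALU) dual
  cy5 -> i9,i10 (sub.ALU ld.MEM) dual
  cy6 -> i11 (xor.ALU) RAW r1
  cy7 -> i12,i13 (sll.ALU sub.ALU) dual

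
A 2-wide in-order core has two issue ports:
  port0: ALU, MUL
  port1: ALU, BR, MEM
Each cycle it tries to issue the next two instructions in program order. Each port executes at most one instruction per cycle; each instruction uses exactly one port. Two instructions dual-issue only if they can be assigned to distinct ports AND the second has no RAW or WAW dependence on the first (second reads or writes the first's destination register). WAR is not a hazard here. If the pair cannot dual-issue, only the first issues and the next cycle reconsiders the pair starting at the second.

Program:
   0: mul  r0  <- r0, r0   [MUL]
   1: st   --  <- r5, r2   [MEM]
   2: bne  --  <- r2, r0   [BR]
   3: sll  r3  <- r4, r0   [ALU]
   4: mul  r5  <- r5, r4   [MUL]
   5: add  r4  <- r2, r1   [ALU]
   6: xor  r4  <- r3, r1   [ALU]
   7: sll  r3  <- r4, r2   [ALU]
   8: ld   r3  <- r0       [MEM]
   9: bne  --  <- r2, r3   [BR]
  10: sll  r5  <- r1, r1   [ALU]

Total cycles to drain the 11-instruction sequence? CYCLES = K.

CYCLES = 7

#0 head=0: mul st i0&i1 2-wide
#1 head=2: bne sll i2&i3 2-wide
#2 head=4: mul add i4&i5 2-wide
#3 head=6: xor i6 RAW r4
#4 head=7: sll i7 WAW r3
#5 head=8: ld i8 no-port MEM/BR
#6 head=9: bne sll i9&i10 2-wide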